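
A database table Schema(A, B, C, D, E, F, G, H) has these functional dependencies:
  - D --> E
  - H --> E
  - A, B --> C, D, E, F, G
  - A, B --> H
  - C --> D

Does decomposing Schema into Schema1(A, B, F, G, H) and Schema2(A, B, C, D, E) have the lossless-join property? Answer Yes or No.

Yes

Schema1 ∩ Schema2 = {A, B}; its closure under F is {A, B, C, D, E, F, G, H}.
This includes all of Schema1, so the common attributes are a superkey of Schema1 — the join is lossless.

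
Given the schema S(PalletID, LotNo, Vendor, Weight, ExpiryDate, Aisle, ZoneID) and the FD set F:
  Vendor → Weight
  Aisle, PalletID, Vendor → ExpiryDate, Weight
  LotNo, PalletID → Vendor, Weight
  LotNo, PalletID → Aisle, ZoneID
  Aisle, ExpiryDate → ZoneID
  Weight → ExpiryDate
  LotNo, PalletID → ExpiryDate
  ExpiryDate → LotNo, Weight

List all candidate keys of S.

{ExpiryDate, PalletID}, {LotNo, PalletID}, {PalletID, Vendor}, {PalletID, Weight}

{PalletID} never appears on the right of any FD, so every key must include it.
{ExpiryDate, PalletID}⁺ = {Aisle, ExpiryDate, LotNo, PalletID, Vendor, Weight, ZoneID} — all of the relation — so {ExpiryDate, PalletID} is a candidate key.
{LotNo, PalletID}⁺ = {Aisle, ExpiryDate, LotNo, PalletID, Vendor, Weight, ZoneID} — all of the relation — so {LotNo, PalletID} is a candidate key.
{PalletID, Vendor}⁺ = {Aisle, ExpiryDate, LotNo, PalletID, Vendor, Weight, ZoneID} — all of the relation — so {PalletID, Vendor} is a candidate key.
{PalletID, Weight}⁺ = {Aisle, ExpiryDate, LotNo, PalletID, Vendor, Weight, ZoneID} — all of the relation — so {PalletID, Weight} is a candidate key.
Any other superkey properly contains one of these, so there are no further candidate keys.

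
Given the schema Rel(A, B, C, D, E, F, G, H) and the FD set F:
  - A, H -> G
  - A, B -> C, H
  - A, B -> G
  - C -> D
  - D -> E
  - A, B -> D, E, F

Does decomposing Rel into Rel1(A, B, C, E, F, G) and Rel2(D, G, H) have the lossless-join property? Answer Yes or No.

Common attributes: {G}; their closure is {G}.
The closure covers neither Rel1 nor Rel2 entirely; the join is not lossless.

No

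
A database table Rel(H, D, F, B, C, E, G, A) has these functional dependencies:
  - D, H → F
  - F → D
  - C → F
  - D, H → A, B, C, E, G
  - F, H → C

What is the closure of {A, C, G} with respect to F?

{A, C, D, F, G}

Start with {A, C, G}.
C → F applies; add {F} → now {A, C, F, G}.
F → D applies; add {D} → now {A, C, D, F, G}.
No further FD applies.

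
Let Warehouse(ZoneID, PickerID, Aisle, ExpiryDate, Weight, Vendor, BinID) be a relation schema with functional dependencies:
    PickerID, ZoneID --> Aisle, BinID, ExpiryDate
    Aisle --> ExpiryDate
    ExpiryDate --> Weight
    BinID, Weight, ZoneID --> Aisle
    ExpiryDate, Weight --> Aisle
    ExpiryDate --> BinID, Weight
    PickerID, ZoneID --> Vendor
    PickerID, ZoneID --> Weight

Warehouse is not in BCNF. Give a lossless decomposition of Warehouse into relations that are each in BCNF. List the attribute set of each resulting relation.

Candidate key of the original relation: {PickerID, ZoneID}.
In {Aisle, BinID, ExpiryDate, PickerID, Vendor, Weight, ZoneID}, {Aisle} is not a superkey ({Aisle}⁺ restricted to this set is {Aisle, BinID, ExpiryDate, Weight}), so split on Aisle --> BinID, ExpiryDate, Weight into {Aisle, BinID, ExpiryDate, Weight} and {Aisle, PickerID, Vendor, ZoneID}.
{Aisle, BinID, ExpiryDate, Weight}: every determinant is a superkey — BCNF.
{Aisle, PickerID, Vendor, ZoneID}: every determinant is a superkey — BCNF.

{Aisle, BinID, ExpiryDate, Weight}; {Aisle, PickerID, Vendor, ZoneID}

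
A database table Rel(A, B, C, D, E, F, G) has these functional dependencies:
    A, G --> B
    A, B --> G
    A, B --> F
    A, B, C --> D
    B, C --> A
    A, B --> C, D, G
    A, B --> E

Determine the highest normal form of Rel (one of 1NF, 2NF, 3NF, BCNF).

BCNF

Candidate keys: {A, B}, {A, G}, {B, C}. Prime attributes: {A, B, C, G}.
Every FD has a superkey on the left, so the relation is in BCNF.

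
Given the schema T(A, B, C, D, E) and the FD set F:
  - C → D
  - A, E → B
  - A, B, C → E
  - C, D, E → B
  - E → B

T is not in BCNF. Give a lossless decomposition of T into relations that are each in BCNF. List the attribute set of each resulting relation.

{A, C, E}; {B, E}; {C, D}

Candidate keys of the original relation: {A, B, C}, {A, C, E}.
In {A, B, C, D, E}, {C} is not a superkey ({C}⁺ restricted to this set is {C, D}), so split on C → D into {C, D} and {A, B, C, E}.
{C, D} is in BCNF.
In {A, B, C, E}, {A, E} is not a superkey ({A, E}⁺ restricted to this set is {A, B, E}), so split on A, E → B into {A, B, E} and {A, C, E}.
In {A, B, E}, {E} is not a superkey ({E}⁺ restricted to this set is {B, E}), so split on E → B into {B, E} and {A, E}.
{B, E} is in BCNF.
{A, E} is in BCNF.
{A, C, E} is in BCNF.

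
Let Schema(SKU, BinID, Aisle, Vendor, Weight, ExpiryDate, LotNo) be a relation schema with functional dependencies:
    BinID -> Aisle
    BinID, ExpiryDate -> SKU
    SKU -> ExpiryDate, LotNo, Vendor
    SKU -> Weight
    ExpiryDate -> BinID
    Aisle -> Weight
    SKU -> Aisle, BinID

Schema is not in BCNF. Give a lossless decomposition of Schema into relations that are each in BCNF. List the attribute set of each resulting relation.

Candidate keys of the original relation: {ExpiryDate}, {SKU}.
In {Aisle, BinID, ExpiryDate, LotNo, SKU, Vendor, Weight}, {BinID} is not a superkey ({BinID}⁺ restricted to this set is {Aisle, BinID, Weight}), so split on BinID -> Aisle, Weight into {Aisle, BinID, Weight} and {BinID, ExpiryDate, LotNo, SKU, Vendor}.
In {Aisle, BinID, Weight}, {Aisle} is not a superkey ({Aisle}⁺ restricted to this set is {Aisle, Weight}), so split on Aisle -> Weight into {Aisle, Weight} and {Aisle, BinID}.
{Aisle, Weight}: every determinant is a superkey — BCNF.
{Aisle, BinID}: every determinant is a superkey — BCNF.
{BinID, ExpiryDate, LotNo, SKU, Vendor}: every determinant is a superkey — BCNF.

{Aisle, BinID}; {Aisle, Weight}; {BinID, ExpiryDate, LotNo, SKU, Vendor}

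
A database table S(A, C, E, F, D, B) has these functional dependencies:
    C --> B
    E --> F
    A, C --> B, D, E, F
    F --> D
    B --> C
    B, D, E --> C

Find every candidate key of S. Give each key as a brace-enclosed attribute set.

Attributes never on any right-hand side: {A} — every candidate key must contain it.
Closure of {A, B} is {A, B, C, D, E, F}, the whole schema; {A, B} is a candidate key.
Closure of {A, C} is {A, B, C, D, E, F}, the whole schema; {A, C} is a candidate key.
Any other superkey properly contains one of these, so there are no further candidate keys.

{A, B}, {A, C}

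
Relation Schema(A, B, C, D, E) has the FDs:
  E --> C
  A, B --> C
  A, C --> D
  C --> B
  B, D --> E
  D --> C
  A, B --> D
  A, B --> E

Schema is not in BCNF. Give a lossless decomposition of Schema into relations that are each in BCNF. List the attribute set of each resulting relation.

Candidate keys of the original relation: {A, B}, {A, C}, {A, D}, {A, E}.
Within {A, B, C, D, E}: {E}⁺ ∩ {A, B, C, D, E} = {B, C, E}, not the whole set, so E --> B, C violates BCNF; decompose into {B, C, E} and {A, D, E}.
Within {B, C, E}: {C}⁺ ∩ {B, C, E} = {B, C}, not the whole set, so C --> B violates BCNF; decompose into {B, C} and {C, E}.
{B, C} is in BCNF.
{C, E} is in BCNF.
Within {A, D, E}: {D}⁺ ∩ {A, D, E} = {D, E}, not the whole set, so D --> E violates BCNF; decompose into {D, E} and {A, D}.
{D, E} is in BCNF.
{A, D} is in BCNF.

{A, D}; {B, C}; {C, E}; {D, E}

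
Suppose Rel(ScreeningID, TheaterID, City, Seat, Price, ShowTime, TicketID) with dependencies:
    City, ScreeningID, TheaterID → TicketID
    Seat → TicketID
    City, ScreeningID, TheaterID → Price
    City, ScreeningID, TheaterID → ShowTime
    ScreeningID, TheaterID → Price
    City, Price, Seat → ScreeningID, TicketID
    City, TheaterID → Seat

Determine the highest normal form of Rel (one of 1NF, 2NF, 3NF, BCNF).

Candidate keys: {City, Price, TheaterID}, {City, ScreeningID, TheaterID}. Prime attributes: {City, Price, ScreeningID, TheaterID}.
For Seat → TicketID we have {Seat}⁺ = {Seat, TicketID}; {Seat} is not a superkey, so BCNF fails.
Seat → TicketID determines the non-prime attribute {TicketID} from a non-superkey — 3NF is violated.
The proper key subset {City, TheaterID} of {City, Price, TheaterID} determines non-prime {Seat, TicketID}, so the relation is not even in 2NF.

1NF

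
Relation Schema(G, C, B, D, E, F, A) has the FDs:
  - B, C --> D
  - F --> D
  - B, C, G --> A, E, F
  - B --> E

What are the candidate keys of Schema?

No FD produces {B, C, G}, so they must be in every candidate key.
{B, C, G}⁺ = {A, B, C, D, E, F, G} — all of the relation — so {B, C, G} is a candidate key.
No other minimal set has full closure, so this is the only candidate key.

{B, C, G}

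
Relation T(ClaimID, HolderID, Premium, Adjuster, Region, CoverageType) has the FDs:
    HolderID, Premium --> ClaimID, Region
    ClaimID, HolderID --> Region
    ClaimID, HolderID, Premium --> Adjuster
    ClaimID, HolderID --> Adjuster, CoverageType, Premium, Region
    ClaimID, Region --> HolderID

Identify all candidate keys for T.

{ClaimID, HolderID}, {ClaimID, Region}, {HolderID, Premium}

Closure of {ClaimID, HolderID} is {Adjuster, ClaimID, CoverageType, HolderID, Premium, Region}, the whole schema; {ClaimID, HolderID} is a candidate key.
Closure of {ClaimID, Region} is {Adjuster, ClaimID, CoverageType, HolderID, Premium, Region}, the whole schema; {ClaimID, Region} is a candidate key.
Closure of {HolderID, Premium} is {Adjuster, ClaimID, CoverageType, HolderID, Premium, Region}, the whole schema; {HolderID, Premium} is a candidate key.
These are minimal and exhaustive — every other superkey contains one of them.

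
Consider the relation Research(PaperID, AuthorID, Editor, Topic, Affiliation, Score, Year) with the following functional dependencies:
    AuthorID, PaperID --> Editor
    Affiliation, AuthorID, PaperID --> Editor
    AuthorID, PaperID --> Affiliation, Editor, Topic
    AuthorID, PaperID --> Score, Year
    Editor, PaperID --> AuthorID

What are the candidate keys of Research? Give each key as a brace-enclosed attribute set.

{AuthorID, PaperID}, {Editor, PaperID}

Attributes never on any right-hand side: {PaperID} — every candidate key must contain it.
{AuthorID, PaperID}⁺ = {Affiliation, AuthorID, Editor, PaperID, Score, Topic, Year}, which is every attribute, so {AuthorID, PaperID} is a candidate key.
{Editor, PaperID}⁺ = {Affiliation, AuthorID, Editor, PaperID, Score, Topic, Year}, which is every attribute, so {Editor, PaperID} is a candidate key.
No proper subset of any of these is a key, and no other minimal superkey exists.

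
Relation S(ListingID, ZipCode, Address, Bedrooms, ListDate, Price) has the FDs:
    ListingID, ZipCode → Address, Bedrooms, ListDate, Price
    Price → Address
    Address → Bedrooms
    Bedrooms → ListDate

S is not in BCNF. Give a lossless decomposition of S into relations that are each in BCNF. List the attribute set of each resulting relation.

Candidate key of the original relation: {ListingID, ZipCode}.
In {Address, Bedrooms, ListDate, ListingID, Price, ZipCode}, {Price} is not a superkey ({Price}⁺ restricted to this set is {Address, Bedrooms, ListDate, Price}), so split on Price → Address, Bedrooms, ListDate into {Address, Bedrooms, ListDate, Price} and {ListingID, Price, ZipCode}.
In {Address, Bedrooms, ListDate, Price}, {Address} is not a superkey ({Address}⁺ restricted to this set is {Address, Bedrooms, ListDate}), so split on Address → Bedrooms, ListDate into {Address, Bedrooms, ListDate} and {Address, Price}.
In {Address, Bedrooms, ListDate}, {Bedrooms} is not a superkey ({Bedrooms}⁺ restricted to this set is {Bedrooms, ListDate}), so split on Bedrooms → ListDate into {Bedrooms, ListDate} and {Address, Bedrooms}.
{Bedrooms, ListDate} is in BCNF.
{Address, Bedrooms} is in BCNF.
{Address, Price} is in BCNF.
{ListingID, Price, ZipCode} is in BCNF.

{Address, Bedrooms}; {Address, Price}; {Bedrooms, ListDate}; {ListingID, Price, ZipCode}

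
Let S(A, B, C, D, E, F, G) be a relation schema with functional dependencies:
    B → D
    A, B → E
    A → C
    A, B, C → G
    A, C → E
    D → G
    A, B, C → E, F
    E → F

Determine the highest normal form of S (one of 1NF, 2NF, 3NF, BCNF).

Candidate key: {A, B}. Prime attributes: {A, B}.
For B → D we have {B}⁺ = {B, D, G}; {B} is not a superkey, so BCNF fails.
B → D determines the non-prime attribute {D} from a non-superkey — 3NF is violated.
{A} is a proper subset of the key {A, B}, and {A}⁺ contains the non-prime attributes {C, E, F} — a partial dependency, so 2NF is violated.

1NF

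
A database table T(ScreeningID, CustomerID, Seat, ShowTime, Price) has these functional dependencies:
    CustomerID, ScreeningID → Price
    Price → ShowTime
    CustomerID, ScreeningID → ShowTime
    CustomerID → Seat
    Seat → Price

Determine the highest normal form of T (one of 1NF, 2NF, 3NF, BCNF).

Candidate key: {CustomerID, ScreeningID}. Prime attributes: {CustomerID, ScreeningID}.
Price → ShowTime: {Price}⁺ = {Price, ShowTime}, which is not all of the attributes, so the left side is not a superkey — BCNF is violated.
Price → ShowTime determines the non-prime attribute {ShowTime} from a non-superkey — 3NF is violated.
Since {CustomerID} ⊂ {CustomerID, ScreeningID} and {CustomerID}⁺ ⊇ {Price, Seat, ShowTime} with {Price, Seat, ShowTime} non-prime, there is a partial dependency; 2NF fails.

1NF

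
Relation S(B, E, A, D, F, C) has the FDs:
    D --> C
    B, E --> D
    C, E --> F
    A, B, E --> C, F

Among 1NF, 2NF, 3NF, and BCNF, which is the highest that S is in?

Candidate key: {A, B, E}. Prime attributes: {A, B, E}.
D --> C: {D}⁺ = {C, D}, which is not all of the attributes, so the left side is not a superkey — BCNF is violated.
D --> C has non-prime {C} on the right and a non-superkey on the left, so 3NF fails.
The proper key subset {B, E} of {A, B, E} determines non-prime {C, D, F}, so the relation is not even in 2NF.

1NF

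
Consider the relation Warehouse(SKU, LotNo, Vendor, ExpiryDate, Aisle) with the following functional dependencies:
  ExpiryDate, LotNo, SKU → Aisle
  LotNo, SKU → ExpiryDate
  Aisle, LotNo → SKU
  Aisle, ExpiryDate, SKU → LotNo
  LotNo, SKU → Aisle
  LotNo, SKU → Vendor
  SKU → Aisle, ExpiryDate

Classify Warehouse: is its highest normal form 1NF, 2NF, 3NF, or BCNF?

BCNF

Candidate keys: {Aisle, LotNo}, {SKU}. Prime attributes: {Aisle, LotNo, SKU}.
The left-hand side of every FD is a superkey, so BCNF is satisfied.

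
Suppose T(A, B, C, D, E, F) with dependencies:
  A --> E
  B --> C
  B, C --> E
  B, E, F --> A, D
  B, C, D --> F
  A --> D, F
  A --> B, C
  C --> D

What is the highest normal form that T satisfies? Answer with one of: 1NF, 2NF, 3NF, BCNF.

Candidate keys: {A}, {B}. Prime attributes: {A, B}.
C --> D: {C}⁺ = {C, D}, which is not all of the attributes, so the left side is not a superkey — BCNF is violated.
Because {D} is non-prime and the left side of C --> D is not a superkey, the relation is not in 3NF.
With only single-attribute keys there can be no partial dependency, so 2NF holds.

2NF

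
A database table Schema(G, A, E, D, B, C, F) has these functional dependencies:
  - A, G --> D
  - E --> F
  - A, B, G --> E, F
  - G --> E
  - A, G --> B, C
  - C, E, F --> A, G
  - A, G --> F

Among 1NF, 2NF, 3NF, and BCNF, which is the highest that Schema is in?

Candidate keys: {A, G}, {C, E}, {C, G}. Prime attributes: {A, C, E, G}.
E --> F breaks BCNF: {E}⁺ = {E, F}, so {E} is not a superkey.
E --> F determines the non-prime attribute {F} from a non-superkey — 3NF is violated.
Since {G} ⊂ {A, G} and {G}⁺ ⊇ {F} with {F} non-prime, there is a partial dependency; 2NF fails.

1NF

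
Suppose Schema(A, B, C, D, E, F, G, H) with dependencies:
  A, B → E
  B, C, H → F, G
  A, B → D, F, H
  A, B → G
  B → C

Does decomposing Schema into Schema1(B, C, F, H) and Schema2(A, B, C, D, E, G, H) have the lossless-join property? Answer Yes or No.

Schema1 ∩ Schema2 = {B, C, H}; its closure under F is {B, C, F, G, H}.
This includes all of Schema1, so the common attributes are a superkey of Schema1 — the join is lossless.

Yes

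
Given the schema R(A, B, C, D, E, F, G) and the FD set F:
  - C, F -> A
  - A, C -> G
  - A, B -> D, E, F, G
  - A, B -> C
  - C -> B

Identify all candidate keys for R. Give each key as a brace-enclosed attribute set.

{A, B}, {A, C}, {C, F}

{A, B} is a candidate key since {A, B}⁺ = {A, B, C, D, E, F, G} covers every attribute.
{A, C} is a candidate key since {A, C}⁺ = {A, B, C, D, E, F, G} covers every attribute.
{C, F} is a candidate key since {C, F}⁺ = {A, B, C, D, E, F, G} covers every attribute.
These are minimal and exhaustive — every other superkey contains one of them.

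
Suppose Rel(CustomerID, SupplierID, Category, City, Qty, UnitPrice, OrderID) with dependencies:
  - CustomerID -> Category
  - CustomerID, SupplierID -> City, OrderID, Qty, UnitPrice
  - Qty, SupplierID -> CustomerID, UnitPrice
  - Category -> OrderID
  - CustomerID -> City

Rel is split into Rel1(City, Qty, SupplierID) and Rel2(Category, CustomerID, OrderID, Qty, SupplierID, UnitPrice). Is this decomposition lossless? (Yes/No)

Yes

Rel1 ∩ Rel2 = {Qty, SupplierID}; its closure under F is {Category, City, CustomerID, OrderID, Qty, SupplierID, UnitPrice}.
Rel1 is contained in that closure, so Rel1 ∩ Rel2 -> Rel1 holds and the join is lossless.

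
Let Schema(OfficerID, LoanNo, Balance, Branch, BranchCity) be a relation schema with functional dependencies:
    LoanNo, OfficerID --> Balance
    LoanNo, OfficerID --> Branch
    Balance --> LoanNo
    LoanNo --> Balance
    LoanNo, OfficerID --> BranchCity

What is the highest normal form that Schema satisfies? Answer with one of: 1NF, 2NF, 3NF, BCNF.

3NF

Candidate keys: {Balance, OfficerID}, {LoanNo, OfficerID}. Prime attributes: {Balance, LoanNo, OfficerID}.
Balance --> LoanNo: {Balance}⁺ = {Balance, LoanNo}, which is not all of the attributes, so the left side is not a superkey — BCNF is violated.
But every attribute on its right side ({LoanNo}) is prime, and the same holds for every other non-superkey FD, so 3NF still holds.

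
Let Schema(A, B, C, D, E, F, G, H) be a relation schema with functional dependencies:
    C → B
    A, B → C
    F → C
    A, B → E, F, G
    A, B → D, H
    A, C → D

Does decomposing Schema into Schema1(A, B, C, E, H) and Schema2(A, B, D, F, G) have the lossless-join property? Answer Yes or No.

Yes

The shared attributes are {A, B} and {A, B}⁺ = {A, B, C, D, E, F, G, H}.
Since Schema1 ⊆ {A, B, C, D, E, F, G, H}, the intersection is a superkey of Schema1; the decomposition is lossless.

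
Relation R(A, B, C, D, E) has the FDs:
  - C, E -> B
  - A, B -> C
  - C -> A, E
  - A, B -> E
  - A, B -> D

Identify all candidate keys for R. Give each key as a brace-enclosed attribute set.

{C}⁺ = {A, B, C, D, E} — all of the relation — so {C} is a candidate key.
{A, B}⁺ = {A, B, C, D, E} — all of the relation — so {A, B} is a candidate key.
These are minimal and exhaustive — every other superkey contains one of them.

{A, B}, {C}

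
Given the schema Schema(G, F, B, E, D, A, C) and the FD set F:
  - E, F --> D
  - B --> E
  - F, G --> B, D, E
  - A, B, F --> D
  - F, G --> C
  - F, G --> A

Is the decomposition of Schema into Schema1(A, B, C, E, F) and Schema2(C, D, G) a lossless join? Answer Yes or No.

No

The shared attributes are {C} and {C}⁺ = {C}.
Schema1 ⊄ {C} and Schema2 ⊄ {C}, so the split is lossy.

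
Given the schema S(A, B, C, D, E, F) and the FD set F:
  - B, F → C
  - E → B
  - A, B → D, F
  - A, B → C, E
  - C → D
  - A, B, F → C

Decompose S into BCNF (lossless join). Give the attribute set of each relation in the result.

{A, E, F}; {B, C, F}; {B, E}; {C, D}

Candidate keys of the original relation: {A, B}, {A, E}.
Within {A, B, C, D, E, F}: {B, F}⁺ ∩ {A, B, C, D, E, F} = {B, C, D, F}, not the whole set, so B, F → C, D violates BCNF; decompose into {B, C, D, F} and {A, B, E, F}.
Within {B, C, D, F}: {C}⁺ ∩ {B, C, D, F} = {C, D}, not the whole set, so C → D violates BCNF; decompose into {C, D} and {B, C, F}.
{C, D} is in BCNF.
{B, C, F} is in BCNF.
Within {A, B, E, F}: {E}⁺ ∩ {A, B, E, F} = {B, E}, not the whole set, so E → B violates BCNF; decompose into {B, E} and {A, E, F}.
{B, E} is in BCNF.
{A, E, F} is in BCNF.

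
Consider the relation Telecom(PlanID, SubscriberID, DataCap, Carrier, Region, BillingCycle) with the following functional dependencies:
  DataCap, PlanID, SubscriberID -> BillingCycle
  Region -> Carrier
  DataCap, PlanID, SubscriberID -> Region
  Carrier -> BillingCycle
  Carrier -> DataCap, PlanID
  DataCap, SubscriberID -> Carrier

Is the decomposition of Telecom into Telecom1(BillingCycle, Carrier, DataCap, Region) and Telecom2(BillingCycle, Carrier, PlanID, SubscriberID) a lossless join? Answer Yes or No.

Common attributes: {BillingCycle, Carrier}; their closure is {BillingCycle, Carrier, DataCap, PlanID}.
The closure covers neither Telecom1 nor Telecom2 entirely; the join is not lossless.

No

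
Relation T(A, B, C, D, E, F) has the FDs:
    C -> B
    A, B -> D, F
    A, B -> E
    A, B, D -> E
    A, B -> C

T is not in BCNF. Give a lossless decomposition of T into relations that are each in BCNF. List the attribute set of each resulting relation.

{A, C, D, E, F}; {B, C}

Candidate keys of the original relation: {A, B}, {A, C}.
In {A, B, C, D, E, F}, {C} is not a superkey ({C}⁺ restricted to this set is {B, C}), so split on C -> B into {B, C} and {A, C, D, E, F}.
{B, C}: every determinant is a superkey — BCNF.
{A, C, D, E, F}: every determinant is a superkey — BCNF.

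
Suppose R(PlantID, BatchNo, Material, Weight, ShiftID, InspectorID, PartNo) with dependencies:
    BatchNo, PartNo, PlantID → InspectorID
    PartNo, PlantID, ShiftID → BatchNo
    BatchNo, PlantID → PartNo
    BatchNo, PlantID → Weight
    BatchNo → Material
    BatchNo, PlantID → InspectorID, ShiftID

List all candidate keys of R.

{PlantID} never appears on the right of any FD, so every key must include it.
Closure of {BatchNo, PlantID} is {BatchNo, InspectorID, Material, PartNo, PlantID, ShiftID, Weight}, the whole schema; {BatchNo, PlantID} is a candidate key.
Closure of {PartNo, PlantID, ShiftID} is {BatchNo, InspectorID, Material, PartNo, PlantID, ShiftID, Weight}, the whole schema; {PartNo, PlantID, ShiftID} is a candidate key.
These are minimal and exhaustive — every other superkey contains one of them.

{BatchNo, PlantID}, {PartNo, PlantID, ShiftID}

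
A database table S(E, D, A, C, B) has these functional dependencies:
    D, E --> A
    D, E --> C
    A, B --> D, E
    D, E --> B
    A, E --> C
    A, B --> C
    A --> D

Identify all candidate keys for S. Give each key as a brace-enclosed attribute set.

{A, B}, {A, E}, {D, E}

Closure of {A, B} is {A, B, C, D, E}, the whole schema; {A, B} is a candidate key.
Closure of {A, E} is {A, B, C, D, E}, the whole schema; {A, E} is a candidate key.
Closure of {D, E} is {A, B, C, D, E}, the whole schema; {D, E} is a candidate key.
Any other superkey properly contains one of these, so there are no further candidate keys.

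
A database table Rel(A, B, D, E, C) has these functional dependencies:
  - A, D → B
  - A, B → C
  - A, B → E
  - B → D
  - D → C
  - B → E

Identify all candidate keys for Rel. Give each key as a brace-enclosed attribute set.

No FD produces {A}, so it must be in every candidate key.
{A, B}⁺ = {A, B, C, D, E}, which is every attribute, so {A, B} is a candidate key.
{A, D}⁺ = {A, B, C, D, E}, which is every attribute, so {A, D} is a candidate key.
Any other superkey properly contains one of these, so there are no further candidate keys.

{A, B}, {A, D}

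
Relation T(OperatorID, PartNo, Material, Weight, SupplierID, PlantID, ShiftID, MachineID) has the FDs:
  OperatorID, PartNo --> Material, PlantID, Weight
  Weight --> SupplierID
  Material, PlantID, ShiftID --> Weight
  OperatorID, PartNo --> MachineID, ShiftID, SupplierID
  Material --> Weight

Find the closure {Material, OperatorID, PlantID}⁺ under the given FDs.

Start with {Material, OperatorID, PlantID}.
Material --> Weight applies; add {Weight} → now {Material, OperatorID, PlantID, Weight}.
Weight --> SupplierID applies; add {SupplierID} → now {Material, OperatorID, PlantID, SupplierID, Weight}.
No further FD applies.

{Material, OperatorID, PlantID, SupplierID, Weight}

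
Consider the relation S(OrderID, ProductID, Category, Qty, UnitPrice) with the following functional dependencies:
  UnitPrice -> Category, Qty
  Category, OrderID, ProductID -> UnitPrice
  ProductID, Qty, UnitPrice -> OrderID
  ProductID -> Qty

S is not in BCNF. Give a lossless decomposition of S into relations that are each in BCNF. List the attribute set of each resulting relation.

{Category, Qty, UnitPrice}; {OrderID, ProductID, UnitPrice}

Candidate keys of the original relation: {Category, OrderID, ProductID}, {ProductID, UnitPrice}.
Within {Category, OrderID, ProductID, Qty, UnitPrice}: {UnitPrice}⁺ ∩ {Category, OrderID, ProductID, Qty, UnitPrice} = {Category, Qty, UnitPrice}, not the whole set, so UnitPrice -> Category, Qty violates BCNF; decompose into {Category, Qty, UnitPrice} and {OrderID, ProductID, UnitPrice}.
{Category, Qty, UnitPrice} has no BCNF violation.
{OrderID, ProductID, UnitPrice} has no BCNF violation.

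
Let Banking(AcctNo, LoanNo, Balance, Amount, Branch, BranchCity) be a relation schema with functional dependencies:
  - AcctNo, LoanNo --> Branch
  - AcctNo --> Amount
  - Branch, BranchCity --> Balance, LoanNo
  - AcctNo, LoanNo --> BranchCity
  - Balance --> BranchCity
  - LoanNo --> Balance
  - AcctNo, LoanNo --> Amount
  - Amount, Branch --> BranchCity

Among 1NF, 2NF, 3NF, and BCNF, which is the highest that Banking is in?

Candidate keys: {AcctNo, Branch}, {AcctNo, LoanNo}. Prime attributes: {AcctNo, Branch, LoanNo}.
AcctNo --> Amount breaks BCNF: {AcctNo}⁺ = {AcctNo, Amount}, so {AcctNo} is not a superkey.
Because {Amount} is non-prime and the left side of AcctNo --> Amount is not a superkey, the relation is not in 3NF.
Since {AcctNo} ⊂ {AcctNo, Branch} and {AcctNo}⁺ ⊇ {Amount} with {Amount} non-prime, there is a partial dependency; 2NF fails.

1NF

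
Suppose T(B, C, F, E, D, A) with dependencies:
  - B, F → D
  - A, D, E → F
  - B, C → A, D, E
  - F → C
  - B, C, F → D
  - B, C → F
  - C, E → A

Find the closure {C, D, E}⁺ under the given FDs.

Start with {C, D, E}.
C, E → A applies; add {A} → now {A, C, D, E}.
A, D, E → F applies; add {F} → now {A, C, D, E, F}.
No further FD applies.

{A, C, D, E, F}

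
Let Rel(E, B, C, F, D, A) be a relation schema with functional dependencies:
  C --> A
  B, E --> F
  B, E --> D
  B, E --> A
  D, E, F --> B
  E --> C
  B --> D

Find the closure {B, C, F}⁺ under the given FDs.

{A, B, C, D, F}

Start with {B, C, F}.
C --> A applies; add {A} → now {A, B, C, F}.
B --> D applies; add {D} → now {A, B, C, D, F}.
No further FD applies.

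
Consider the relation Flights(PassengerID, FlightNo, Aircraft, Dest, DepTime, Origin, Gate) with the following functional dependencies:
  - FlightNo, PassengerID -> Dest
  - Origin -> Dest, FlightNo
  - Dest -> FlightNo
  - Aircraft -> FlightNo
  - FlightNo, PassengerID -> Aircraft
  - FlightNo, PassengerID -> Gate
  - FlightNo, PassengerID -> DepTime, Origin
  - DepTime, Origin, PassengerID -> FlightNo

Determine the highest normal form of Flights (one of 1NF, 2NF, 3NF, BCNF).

3NF

Candidate keys: {Aircraft, PassengerID}, {Dest, PassengerID}, {FlightNo, PassengerID}, {Origin, PassengerID}. Prime attributes: {Aircraft, Dest, FlightNo, Origin, PassengerID}.
Origin -> Dest, FlightNo: {Origin}⁺ = {Dest, FlightNo, Origin}, which is not all of the attributes, so the left side is not a superkey — BCNF is violated.
Since {Dest, FlightNo} ⊆ prime attributes and every other non-superkey FD also has a prime right side, the schema is in 3NF.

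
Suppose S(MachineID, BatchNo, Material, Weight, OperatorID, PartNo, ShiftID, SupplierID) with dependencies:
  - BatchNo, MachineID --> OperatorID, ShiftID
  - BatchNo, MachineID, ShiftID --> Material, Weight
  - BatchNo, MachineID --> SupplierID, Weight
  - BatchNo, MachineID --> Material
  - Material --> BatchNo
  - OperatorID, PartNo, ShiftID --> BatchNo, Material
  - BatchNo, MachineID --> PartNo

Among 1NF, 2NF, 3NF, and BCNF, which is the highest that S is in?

3NF

Candidate keys: {BatchNo, MachineID}, {MachineID, Material}, {MachineID, OperatorID, PartNo, ShiftID}. Prime attributes: {BatchNo, MachineID, Material, OperatorID, PartNo, ShiftID}.
Material --> BatchNo breaks BCNF: {Material}⁺ = {BatchNo, Material}, so {Material} is not a superkey.
But every attribute on its right side ({BatchNo}) is prime, and the same holds for every other non-superkey FD, so 3NF still holds.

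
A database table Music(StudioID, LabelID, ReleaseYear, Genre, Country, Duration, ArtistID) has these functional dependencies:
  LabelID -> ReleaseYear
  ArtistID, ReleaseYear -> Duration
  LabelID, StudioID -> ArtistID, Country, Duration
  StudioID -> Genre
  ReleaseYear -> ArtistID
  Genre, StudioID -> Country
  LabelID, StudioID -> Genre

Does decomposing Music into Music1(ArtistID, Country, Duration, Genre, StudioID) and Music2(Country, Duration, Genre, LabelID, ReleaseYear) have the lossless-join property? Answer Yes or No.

No

Music1 ∩ Music2 = {Country, Duration, Genre}; its closure under F is {Country, Duration, Genre}.
The closure covers neither Music1 nor Music2 entirely; the join is not lossless.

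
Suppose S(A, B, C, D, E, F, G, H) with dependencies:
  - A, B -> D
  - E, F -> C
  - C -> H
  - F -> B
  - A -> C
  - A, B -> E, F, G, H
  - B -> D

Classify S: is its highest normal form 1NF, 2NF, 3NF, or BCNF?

1NF

Candidate keys: {A, B}, {A, F}. Prime attributes: {A, B, F}.
For E, F -> C we have {E, F}⁺ = {B, C, D, E, F, H}; {E, F} is not a superkey, so BCNF fails.
E, F -> C determines the non-prime attribute {C} from a non-superkey — 3NF is violated.
{A} is a proper subset of the key {A, B}, and {A}⁺ contains the non-prime attributes {C, H} — a partial dependency, so 2NF is violated.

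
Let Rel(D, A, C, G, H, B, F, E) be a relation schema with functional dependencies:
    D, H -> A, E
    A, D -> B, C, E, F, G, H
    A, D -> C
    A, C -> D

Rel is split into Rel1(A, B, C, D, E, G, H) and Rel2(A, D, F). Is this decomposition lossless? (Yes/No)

Yes

The shared attributes are {A, D} and {A, D}⁺ = {A, B, C, D, E, F, G, H}.
This includes all of Rel1, so the common attributes are a superkey of Rel1 — the join is lossless.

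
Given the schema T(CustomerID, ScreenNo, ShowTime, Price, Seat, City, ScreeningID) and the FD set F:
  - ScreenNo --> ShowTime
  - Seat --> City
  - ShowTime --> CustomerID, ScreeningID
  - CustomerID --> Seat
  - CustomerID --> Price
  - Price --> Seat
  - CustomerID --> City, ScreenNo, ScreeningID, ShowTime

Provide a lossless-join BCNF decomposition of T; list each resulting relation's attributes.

{City, Seat}; {CustomerID, Price, ScreenNo, ScreeningID, ShowTime}; {Price, Seat}

Candidate keys of the original relation: {CustomerID}, {ScreenNo}, {ShowTime}.
{City, CustomerID, Price, ScreenNo, ScreeningID, Seat, ShowTime}: {Seat} determines {City, Seat} here but is not a superkey — split on Seat --> City, giving {City, Seat} and {CustomerID, Price, ScreenNo, ScreeningID, Seat, ShowTime}.
{City, Seat} is in BCNF.
{CustomerID, Price, ScreenNo, ScreeningID, Seat, ShowTime}: {Price} determines {Price, Seat} here but is not a superkey — split on Price --> Seat, giving {Price, Seat} and {CustomerID, Price, ScreenNo, ScreeningID, ShowTime}.
{Price, Seat} is in BCNF.
{CustomerID, Price, ScreenNo, ScreeningID, ShowTime} is in BCNF.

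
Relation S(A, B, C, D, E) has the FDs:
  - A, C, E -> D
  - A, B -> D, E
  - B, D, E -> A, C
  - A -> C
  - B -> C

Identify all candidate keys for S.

{B} never appears on the right of any FD, so every key must include it.
{A, B} is a candidate key since {A, B}⁺ = {A, B, C, D, E} covers every attribute.
{B, D, E} is a candidate key since {B, D, E}⁺ = {A, B, C, D, E} covers every attribute.
Any other superkey properly contains one of these, so there are no further candidate keys.

{A, B}, {B, D, E}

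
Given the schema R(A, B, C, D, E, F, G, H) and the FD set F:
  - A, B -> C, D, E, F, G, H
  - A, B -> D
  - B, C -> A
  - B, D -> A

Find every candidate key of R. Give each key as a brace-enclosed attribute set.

{A, B}, {B, C}, {B, D}

No FD produces {B}, so it must be in every candidate key.
{A, B} is a candidate key since {A, B}⁺ = {A, B, C, D, E, F, G, H} covers every attribute.
{B, C} is a candidate key since {B, C}⁺ = {A, B, C, D, E, F, G, H} covers every attribute.
{B, D} is a candidate key since {B, D}⁺ = {A, B, C, D, E, F, G, H} covers every attribute.
Any other superkey properly contains one of these, so there are no further candidate keys.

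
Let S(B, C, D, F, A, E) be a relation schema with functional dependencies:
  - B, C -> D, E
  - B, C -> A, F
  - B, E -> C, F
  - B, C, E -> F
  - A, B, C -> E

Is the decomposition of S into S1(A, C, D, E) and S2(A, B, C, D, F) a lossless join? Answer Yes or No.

No

The shared attributes are {A, C, D} and {A, C, D}⁺ = {A, C, D}.
The closure covers neither S1 nor S2 entirely; the join is not lossless.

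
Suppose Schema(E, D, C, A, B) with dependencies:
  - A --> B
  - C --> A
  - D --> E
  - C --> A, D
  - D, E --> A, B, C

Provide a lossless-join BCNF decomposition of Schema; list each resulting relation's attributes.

Candidate keys of the original relation: {C}, {D}.
Within {A, B, C, D, E}: {A}⁺ ∩ {A, B, C, D, E} = {A, B}, not the whole set, so A --> B violates BCNF; decompose into {A, B} and {A, C, D, E}.
{A, B} has no BCNF violation.
{A, C, D, E} has no BCNF violation.

{A, B}; {A, C, D, E}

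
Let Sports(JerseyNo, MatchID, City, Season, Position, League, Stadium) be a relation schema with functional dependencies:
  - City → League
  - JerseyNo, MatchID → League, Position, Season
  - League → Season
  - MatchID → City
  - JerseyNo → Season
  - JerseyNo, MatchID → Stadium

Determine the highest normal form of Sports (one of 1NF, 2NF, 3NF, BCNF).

1NF

Candidate key: {JerseyNo, MatchID}. Prime attributes: {JerseyNo, MatchID}.
For City → League we have {City}⁺ = {City, League, Season}; {City} is not a superkey, so BCNF fails.
Because {League} is non-prime and the left side of City → League is not a superkey, the relation is not in 3NF.
Since {JerseyNo} ⊂ {JerseyNo, MatchID} and {JerseyNo}⁺ ⊇ {Season} with {Season} non-prime, there is a partial dependency; 2NF fails.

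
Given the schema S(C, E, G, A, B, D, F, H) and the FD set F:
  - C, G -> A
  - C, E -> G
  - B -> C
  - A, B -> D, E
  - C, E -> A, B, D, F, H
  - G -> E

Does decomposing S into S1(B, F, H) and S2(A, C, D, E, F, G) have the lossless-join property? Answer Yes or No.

No

Common attributes: {F}; their closure is {F}.
Neither S1 nor S2 is contained in that closure, so the decomposition is lossy.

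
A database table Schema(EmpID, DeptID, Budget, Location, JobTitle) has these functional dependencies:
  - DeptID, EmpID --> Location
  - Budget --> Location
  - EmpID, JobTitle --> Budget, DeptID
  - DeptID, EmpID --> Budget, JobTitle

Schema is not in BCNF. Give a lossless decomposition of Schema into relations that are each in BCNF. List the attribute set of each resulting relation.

{Budget, DeptID, EmpID, JobTitle}; {Budget, Location}

Candidate keys of the original relation: {DeptID, EmpID}, {EmpID, JobTitle}.
{Budget, DeptID, EmpID, JobTitle, Location}: {Budget} determines {Budget, Location} here but is not a superkey — split on Budget --> Location, giving {Budget, Location} and {Budget, DeptID, EmpID, JobTitle}.
{Budget, Location} has no BCNF violation.
{Budget, DeptID, EmpID, JobTitle} has no BCNF violation.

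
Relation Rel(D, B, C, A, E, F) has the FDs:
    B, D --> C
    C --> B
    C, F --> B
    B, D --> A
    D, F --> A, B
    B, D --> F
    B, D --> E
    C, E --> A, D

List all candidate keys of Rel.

{B, D}, {C, D}, {C, E}, {D, F}

{B, D}⁺ = {A, B, C, D, E, F}, which is every attribute, so {B, D} is a candidate key.
{C, D}⁺ = {A, B, C, D, E, F}, which is every attribute, so {C, D} is a candidate key.
{C, E}⁺ = {A, B, C, D, E, F}, which is every attribute, so {C, E} is a candidate key.
{D, F}⁺ = {A, B, C, D, E, F}, which is every attribute, so {D, F} is a candidate key.
Any other superkey properly contains one of these, so there are no further candidate keys.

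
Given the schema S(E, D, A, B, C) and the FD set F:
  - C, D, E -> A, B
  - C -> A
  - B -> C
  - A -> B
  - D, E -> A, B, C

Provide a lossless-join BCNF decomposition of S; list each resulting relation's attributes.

Candidate key of the original relation: {D, E}.
{A, B, C, D, E}: {C} determines {A, B, C} here but is not a superkey — split on C -> A, B, giving {A, B, C} and {C, D, E}.
{A, B, C} is in BCNF.
{C, D, E} is in BCNF.

{A, B, C}; {C, D, E}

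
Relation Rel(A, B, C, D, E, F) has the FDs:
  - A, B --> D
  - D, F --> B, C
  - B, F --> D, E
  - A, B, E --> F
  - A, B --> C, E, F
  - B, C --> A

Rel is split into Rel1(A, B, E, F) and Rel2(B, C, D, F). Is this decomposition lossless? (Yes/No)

Yes

Common attributes: {B, F}; their closure is {A, B, C, D, E, F}.
Since Rel1 ⊆ {A, B, C, D, E, F}, the intersection is a superkey of Rel1; the decomposition is lossless.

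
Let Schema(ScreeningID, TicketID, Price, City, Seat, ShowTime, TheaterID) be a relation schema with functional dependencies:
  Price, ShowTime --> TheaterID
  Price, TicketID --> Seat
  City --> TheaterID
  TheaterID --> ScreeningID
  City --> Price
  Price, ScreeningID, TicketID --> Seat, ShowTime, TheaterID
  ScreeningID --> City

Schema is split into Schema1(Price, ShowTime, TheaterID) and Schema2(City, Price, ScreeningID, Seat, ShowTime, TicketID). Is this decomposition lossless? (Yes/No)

Yes

Schema1 ∩ Schema2 = {Price, ShowTime}; its closure under F is {City, Price, ScreeningID, ShowTime, TheaterID}.
Schema1 is contained in that closure, so Schema1 ∩ Schema2 --> Schema1 holds and the join is lossless.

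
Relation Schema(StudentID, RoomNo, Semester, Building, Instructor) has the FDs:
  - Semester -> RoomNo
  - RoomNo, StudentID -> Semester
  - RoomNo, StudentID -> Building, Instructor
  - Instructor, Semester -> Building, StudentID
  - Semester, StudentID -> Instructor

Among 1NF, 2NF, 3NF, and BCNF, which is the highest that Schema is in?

3NF

Candidate keys: {Instructor, Semester}, {RoomNo, StudentID}, {Semester, StudentID}. Prime attributes: {Instructor, RoomNo, Semester, StudentID}.
For Semester -> RoomNo we have {Semester}⁺ = {RoomNo, Semester}; {Semester} is not a superkey, so BCNF fails.
Since {RoomNo} ⊆ prime attributes and every other non-superkey FD also has a prime right side, the schema is in 3NF.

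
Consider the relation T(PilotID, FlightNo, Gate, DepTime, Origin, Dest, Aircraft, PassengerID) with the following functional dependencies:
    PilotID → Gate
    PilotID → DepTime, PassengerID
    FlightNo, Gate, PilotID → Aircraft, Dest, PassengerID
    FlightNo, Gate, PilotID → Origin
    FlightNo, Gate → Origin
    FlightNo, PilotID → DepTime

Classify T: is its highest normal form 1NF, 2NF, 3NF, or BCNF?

1NF

Candidate key: {FlightNo, PilotID}. Prime attributes: {FlightNo, PilotID}.
PilotID → Gate: {PilotID}⁺ = {DepTime, Gate, PassengerID, PilotID}, which is not all of the attributes, so the left side is not a superkey — BCNF is violated.
PilotID → Gate has non-prime {Gate} on the right and a non-superkey on the left, so 3NF fails.
Since {PilotID} ⊂ {FlightNo, PilotID} and {PilotID}⁺ ⊇ {DepTime, Gate, PassengerID} with {DepTime, Gate, PassengerID} non-prime, there is a partial dependency; 2NF fails.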